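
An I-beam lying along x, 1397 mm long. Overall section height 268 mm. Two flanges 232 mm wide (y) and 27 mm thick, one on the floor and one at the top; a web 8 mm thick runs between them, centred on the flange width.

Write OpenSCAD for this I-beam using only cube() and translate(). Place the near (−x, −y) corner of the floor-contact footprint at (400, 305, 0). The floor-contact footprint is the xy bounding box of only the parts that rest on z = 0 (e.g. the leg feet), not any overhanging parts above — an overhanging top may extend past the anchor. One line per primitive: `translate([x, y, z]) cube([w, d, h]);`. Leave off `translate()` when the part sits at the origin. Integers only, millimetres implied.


translate([400, 305, 0]) cube([1397, 232, 27]);
translate([400, 417, 27]) cube([1397, 8, 214]);
translate([400, 305, 241]) cube([1397, 232, 27]);


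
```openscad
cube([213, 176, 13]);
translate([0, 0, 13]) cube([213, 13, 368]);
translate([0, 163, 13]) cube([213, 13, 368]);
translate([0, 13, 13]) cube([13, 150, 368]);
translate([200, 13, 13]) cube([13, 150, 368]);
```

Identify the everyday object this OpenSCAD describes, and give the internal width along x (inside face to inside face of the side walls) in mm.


An open box. The internal width is 187 mm.

A 213×176 base slab with four walls standing on it — an open box. The base is 213 mm wide and the walls are 13 mm thick, so the internal width is 213 − 2 × 13 = 187 mm.


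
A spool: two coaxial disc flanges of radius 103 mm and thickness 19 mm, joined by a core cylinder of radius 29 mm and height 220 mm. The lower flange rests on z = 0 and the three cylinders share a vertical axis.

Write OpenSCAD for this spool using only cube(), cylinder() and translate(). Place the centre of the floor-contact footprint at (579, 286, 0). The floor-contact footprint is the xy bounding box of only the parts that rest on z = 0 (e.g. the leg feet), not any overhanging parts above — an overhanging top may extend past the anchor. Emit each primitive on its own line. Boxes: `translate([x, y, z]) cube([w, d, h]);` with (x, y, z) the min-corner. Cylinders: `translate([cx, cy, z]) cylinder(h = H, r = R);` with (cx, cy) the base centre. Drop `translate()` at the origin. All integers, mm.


translate([579, 286, 0]) cylinder(h = 19, r = 103);
translate([579, 286, 19]) cylinder(h = 220, r = 29);
translate([579, 286, 239]) cylinder(h = 19, r = 103);


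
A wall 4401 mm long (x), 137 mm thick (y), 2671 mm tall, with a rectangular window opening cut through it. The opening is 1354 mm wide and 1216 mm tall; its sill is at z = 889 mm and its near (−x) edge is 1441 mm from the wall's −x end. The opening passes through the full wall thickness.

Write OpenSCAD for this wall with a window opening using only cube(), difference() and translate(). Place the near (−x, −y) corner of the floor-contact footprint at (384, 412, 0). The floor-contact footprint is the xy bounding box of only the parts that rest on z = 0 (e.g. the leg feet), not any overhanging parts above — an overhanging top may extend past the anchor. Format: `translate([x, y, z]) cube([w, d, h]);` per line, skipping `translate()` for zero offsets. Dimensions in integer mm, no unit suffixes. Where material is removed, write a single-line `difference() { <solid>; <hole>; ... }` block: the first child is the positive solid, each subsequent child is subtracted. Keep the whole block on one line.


difference() { translate([384, 412, 0]) cube([4401, 137, 2671]); translate([1825, 412, 889]) cube([1354, 137, 1216]); }


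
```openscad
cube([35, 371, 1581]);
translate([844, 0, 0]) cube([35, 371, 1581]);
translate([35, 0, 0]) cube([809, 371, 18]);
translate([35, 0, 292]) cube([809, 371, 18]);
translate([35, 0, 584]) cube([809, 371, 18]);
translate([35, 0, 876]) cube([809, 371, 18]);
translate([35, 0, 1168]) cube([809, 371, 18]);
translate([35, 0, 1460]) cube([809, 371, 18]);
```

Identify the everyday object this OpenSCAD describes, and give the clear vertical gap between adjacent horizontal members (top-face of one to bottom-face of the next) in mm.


A bookshelf. The clear shelf gap is 274 mm.

Two tall side panels with 6 horizontal boards between them — a bookshelf. The first two shelf undersides are at z = 0 and z = 292; with shelf thickness 18, the clear gap is 292 − 0 − 18 = 274 mm.


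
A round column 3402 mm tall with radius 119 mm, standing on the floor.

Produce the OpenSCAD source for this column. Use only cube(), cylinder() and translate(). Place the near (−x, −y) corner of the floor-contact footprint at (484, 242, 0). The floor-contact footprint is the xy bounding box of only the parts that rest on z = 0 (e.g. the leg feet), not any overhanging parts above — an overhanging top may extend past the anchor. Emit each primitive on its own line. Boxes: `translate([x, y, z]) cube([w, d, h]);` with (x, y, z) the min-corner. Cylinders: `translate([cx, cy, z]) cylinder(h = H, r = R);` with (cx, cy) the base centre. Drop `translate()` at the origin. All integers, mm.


translate([603, 361, 0]) cylinder(h = 3402, r = 119);


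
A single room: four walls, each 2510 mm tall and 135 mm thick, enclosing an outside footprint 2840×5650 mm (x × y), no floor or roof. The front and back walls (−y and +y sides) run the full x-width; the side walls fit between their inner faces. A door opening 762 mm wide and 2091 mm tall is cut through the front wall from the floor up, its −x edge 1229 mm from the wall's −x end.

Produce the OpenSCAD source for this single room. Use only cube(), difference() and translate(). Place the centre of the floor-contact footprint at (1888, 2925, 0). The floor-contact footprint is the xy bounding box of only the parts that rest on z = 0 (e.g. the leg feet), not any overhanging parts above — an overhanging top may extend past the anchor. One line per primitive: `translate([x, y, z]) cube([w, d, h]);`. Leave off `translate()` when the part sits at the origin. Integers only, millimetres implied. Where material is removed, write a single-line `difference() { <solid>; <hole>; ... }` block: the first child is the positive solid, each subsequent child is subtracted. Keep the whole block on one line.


difference() { translate([468, 100, 0]) cube([2840, 135, 2510]); translate([1697, 100, 0]) cube([762, 135, 2091]); }
translate([468, 5615, 0]) cube([2840, 135, 2510]);
translate([468, 235, 0]) cube([135, 5380, 2510]);
translate([3173, 235, 0]) cube([135, 5380, 2510]);


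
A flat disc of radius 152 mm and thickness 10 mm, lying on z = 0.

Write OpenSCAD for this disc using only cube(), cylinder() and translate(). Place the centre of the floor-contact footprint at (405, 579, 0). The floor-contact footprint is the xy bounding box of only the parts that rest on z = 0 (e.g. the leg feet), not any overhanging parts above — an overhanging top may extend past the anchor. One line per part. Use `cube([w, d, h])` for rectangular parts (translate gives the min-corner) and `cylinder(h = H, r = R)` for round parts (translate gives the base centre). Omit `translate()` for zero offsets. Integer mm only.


translate([405, 579, 0]) cylinder(h = 10, r = 152);


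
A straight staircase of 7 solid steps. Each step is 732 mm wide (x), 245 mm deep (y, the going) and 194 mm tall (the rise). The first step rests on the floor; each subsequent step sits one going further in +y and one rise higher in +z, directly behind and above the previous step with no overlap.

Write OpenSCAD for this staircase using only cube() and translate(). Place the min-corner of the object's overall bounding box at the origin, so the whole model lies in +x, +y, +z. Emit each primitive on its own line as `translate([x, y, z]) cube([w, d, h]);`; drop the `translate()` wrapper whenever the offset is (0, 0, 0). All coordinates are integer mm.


cube([732, 245, 194]);
translate([0, 245, 194]) cube([732, 245, 194]);
translate([0, 490, 388]) cube([732, 245, 194]);
translate([0, 735, 582]) cube([732, 245, 194]);
translate([0, 980, 776]) cube([732, 245, 194]);
translate([0, 1225, 970]) cube([732, 245, 194]);
translate([0, 1470, 1164]) cube([732, 245, 194]);


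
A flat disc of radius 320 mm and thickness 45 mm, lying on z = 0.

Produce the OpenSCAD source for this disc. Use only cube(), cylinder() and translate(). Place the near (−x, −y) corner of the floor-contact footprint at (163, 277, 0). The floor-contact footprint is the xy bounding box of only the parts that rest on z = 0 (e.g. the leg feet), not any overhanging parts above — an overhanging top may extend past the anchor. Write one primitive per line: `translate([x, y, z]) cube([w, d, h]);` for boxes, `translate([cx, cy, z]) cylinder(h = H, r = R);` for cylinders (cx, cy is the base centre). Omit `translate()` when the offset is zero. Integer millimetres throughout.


translate([483, 597, 0]) cylinder(h = 45, r = 320);


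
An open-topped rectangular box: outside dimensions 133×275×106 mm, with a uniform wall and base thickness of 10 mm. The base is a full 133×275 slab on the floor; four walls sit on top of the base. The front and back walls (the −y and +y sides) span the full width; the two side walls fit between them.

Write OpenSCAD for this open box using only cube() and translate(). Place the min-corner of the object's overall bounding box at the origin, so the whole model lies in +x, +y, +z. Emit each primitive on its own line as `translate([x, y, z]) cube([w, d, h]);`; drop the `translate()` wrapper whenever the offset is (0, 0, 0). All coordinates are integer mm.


cube([133, 275, 10]);
translate([0, 0, 10]) cube([133, 10, 96]);
translate([0, 265, 10]) cube([133, 10, 96]);
translate([0, 10, 10]) cube([10, 255, 96]);
translate([123, 10, 10]) cube([10, 255, 96]);


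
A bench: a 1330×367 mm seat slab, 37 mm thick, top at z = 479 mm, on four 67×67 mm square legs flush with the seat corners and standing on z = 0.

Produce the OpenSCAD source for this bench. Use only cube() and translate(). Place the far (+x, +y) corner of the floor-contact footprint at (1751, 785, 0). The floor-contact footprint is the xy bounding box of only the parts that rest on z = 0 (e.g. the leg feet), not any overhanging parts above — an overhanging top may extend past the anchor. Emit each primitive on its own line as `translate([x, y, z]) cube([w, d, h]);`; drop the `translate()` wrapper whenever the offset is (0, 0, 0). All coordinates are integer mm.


translate([421, 418, 442]) cube([1330, 367, 37]);
translate([421, 418, 0]) cube([67, 67, 442]);
translate([421, 718, 0]) cube([67, 67, 442]);
translate([1684, 418, 0]) cube([67, 67, 442]);
translate([1684, 718, 0]) cube([67, 67, 442]);


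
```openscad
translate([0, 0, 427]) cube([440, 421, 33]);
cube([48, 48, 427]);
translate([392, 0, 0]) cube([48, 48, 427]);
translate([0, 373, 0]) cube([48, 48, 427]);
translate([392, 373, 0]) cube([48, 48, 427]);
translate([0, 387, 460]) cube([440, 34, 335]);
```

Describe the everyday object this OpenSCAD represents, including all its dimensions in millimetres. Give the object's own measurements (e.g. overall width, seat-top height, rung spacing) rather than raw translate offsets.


A chair. The seat is a 440×421×33 mm slab with its top at z = 460 mm, on four 48×48 mm corner legs (flush with the seat edges, standing on z = 0). A flat backrest 34 mm thick, 335 mm tall, spans the full seat width and rises from the seat top along its +y edge, rear face flush with the rear of the seat.


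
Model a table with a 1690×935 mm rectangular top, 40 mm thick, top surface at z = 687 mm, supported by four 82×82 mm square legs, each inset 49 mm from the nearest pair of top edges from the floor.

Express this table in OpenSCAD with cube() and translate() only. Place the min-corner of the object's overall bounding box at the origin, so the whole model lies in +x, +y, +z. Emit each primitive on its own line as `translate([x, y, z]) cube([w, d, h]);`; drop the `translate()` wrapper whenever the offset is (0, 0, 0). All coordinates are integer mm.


// leg_h = 687 - 40 = 647
translate([0, 0, 647]) cube([1690, 935, 40]);
translate([49, 49, 0]) cube([82, 82, 647]);
translate([1559, 49, 0]) cube([82, 82, 647]);
translate([49, 804, 0]) cube([82, 82, 647]);
translate([1559, 804, 0]) cube([82, 82, 647]);


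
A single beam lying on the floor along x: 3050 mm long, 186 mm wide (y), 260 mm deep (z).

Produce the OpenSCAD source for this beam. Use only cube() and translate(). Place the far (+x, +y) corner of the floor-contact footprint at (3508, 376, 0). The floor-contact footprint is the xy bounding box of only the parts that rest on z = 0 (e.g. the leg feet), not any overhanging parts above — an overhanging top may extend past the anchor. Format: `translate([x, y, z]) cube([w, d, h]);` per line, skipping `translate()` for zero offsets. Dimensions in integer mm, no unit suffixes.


translate([458, 190, 0]) cube([3050, 186, 260]);


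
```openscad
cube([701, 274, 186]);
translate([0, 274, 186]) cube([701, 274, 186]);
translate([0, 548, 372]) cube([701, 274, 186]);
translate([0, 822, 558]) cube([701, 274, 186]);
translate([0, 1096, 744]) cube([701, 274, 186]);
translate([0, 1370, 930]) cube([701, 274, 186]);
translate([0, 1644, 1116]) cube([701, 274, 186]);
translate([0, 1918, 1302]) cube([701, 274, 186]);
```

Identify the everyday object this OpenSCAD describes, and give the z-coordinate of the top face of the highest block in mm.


A staircase. The total rise is 1488 mm.

8 identical blocks, each offset up and back from the previous — a staircase. Each step is 186 mm tall and there are 8 of them, so the total rise is 8 × 186 = 1488 mm.


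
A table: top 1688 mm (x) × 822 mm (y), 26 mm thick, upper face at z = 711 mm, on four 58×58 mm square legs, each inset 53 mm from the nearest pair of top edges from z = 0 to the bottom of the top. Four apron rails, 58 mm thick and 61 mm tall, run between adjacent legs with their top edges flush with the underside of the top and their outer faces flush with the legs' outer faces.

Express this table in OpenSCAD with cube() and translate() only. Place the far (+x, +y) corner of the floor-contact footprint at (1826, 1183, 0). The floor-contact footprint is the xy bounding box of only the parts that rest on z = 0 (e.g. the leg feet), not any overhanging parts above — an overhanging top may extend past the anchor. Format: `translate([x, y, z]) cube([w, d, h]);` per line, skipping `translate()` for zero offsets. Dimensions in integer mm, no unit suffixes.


translate([191, 414, 685]) cube([1688, 822, 26]);
translate([244, 467, 0]) cube([58, 58, 685]);
translate([1768, 467, 0]) cube([58, 58, 685]);
translate([244, 1125, 0]) cube([58, 58, 685]);
translate([1768, 1125, 0]) cube([58, 58, 685]);
translate([302, 467, 624]) cube([1466, 58, 61]);
translate([302, 1125, 624]) cube([1466, 58, 61]);
translate([244, 525, 624]) cube([58, 600, 61]);
translate([1768, 525, 624]) cube([58, 600, 61]);


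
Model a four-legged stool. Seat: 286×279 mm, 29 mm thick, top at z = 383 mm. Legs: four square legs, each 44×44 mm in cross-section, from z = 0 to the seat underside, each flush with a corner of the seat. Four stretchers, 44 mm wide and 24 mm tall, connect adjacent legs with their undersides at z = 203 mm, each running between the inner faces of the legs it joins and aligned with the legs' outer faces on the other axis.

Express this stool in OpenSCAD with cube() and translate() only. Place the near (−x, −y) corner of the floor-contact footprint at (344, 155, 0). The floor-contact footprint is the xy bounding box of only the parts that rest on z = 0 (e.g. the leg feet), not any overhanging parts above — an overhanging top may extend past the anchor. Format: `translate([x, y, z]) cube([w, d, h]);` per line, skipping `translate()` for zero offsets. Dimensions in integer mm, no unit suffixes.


translate([344, 155, 354]) cube([286, 279, 29]);
translate([344, 155, 0]) cube([44, 44, 354]);
translate([586, 155, 0]) cube([44, 44, 354]);
translate([344, 390, 0]) cube([44, 44, 354]);
translate([586, 390, 0]) cube([44, 44, 354]);
translate([388, 155, 203]) cube([198, 44, 24]);
translate([388, 390, 203]) cube([198, 44, 24]);
translate([344, 199, 203]) cube([44, 191, 24]);
translate([586, 199, 203]) cube([44, 191, 24]);


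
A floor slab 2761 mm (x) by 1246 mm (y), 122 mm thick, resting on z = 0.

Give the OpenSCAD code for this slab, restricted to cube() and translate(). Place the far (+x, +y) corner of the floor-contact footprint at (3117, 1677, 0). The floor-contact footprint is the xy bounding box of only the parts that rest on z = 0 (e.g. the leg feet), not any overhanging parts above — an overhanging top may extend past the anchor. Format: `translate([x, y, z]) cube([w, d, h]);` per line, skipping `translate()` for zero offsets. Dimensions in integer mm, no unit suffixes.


translate([356, 431, 0]) cube([2761, 1246, 122]);


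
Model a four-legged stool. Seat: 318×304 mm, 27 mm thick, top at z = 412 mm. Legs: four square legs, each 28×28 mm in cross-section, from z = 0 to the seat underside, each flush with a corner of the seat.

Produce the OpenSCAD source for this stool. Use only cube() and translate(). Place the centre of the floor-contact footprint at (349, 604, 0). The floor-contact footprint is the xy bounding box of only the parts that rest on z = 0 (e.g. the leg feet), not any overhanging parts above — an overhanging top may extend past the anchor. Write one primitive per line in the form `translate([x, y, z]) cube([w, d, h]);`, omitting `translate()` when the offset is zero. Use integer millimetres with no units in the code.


// leg_h = 412 - 27 = 385
translate([190, 452, 385]) cube([318, 304, 27]);
translate([190, 452, 0]) cube([28, 28, 385]);
translate([480, 452, 0]) cube([28, 28, 385]);
translate([190, 728, 0]) cube([28, 28, 385]);
translate([480, 728, 0]) cube([28, 28, 385]);


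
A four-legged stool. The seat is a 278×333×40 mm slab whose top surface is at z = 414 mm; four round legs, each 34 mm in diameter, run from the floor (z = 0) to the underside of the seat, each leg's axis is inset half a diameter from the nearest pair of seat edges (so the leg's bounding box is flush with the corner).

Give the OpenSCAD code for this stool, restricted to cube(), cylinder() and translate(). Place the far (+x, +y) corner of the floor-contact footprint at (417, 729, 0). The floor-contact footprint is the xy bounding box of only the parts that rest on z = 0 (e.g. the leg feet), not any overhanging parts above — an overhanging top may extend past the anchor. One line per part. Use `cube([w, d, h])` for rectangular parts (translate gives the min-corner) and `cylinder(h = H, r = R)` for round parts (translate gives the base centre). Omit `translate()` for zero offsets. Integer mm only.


// leg_h = 414 - 40 = 374
translate([139, 396, 374]) cube([278, 333, 40]);
translate([156, 413, 0]) cylinder(h = 374, r = 17);
translate([400, 413, 0]) cylinder(h = 374, r = 17);
translate([156, 712, 0]) cylinder(h = 374, r = 17);
translate([400, 712, 0]) cylinder(h = 374, r = 17);


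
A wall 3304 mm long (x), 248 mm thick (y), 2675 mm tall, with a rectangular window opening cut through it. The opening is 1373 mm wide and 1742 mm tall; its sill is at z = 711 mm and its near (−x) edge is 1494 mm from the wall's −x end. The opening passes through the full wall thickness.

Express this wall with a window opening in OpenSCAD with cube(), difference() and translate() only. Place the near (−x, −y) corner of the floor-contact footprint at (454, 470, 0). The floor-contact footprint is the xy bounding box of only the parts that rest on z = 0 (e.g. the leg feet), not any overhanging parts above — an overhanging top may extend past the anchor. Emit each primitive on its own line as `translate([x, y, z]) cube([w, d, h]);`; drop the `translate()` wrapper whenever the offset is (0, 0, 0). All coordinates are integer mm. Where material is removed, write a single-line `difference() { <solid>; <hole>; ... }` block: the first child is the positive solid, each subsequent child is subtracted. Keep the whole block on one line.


difference() { translate([454, 470, 0]) cube([3304, 248, 2675]); translate([1948, 470, 711]) cube([1373, 248, 1742]); }


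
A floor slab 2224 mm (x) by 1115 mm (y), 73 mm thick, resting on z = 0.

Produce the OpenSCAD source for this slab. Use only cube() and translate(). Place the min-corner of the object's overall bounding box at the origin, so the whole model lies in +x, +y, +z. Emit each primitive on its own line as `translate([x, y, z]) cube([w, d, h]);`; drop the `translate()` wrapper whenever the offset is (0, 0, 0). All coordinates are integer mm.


cube([2224, 1115, 73]);


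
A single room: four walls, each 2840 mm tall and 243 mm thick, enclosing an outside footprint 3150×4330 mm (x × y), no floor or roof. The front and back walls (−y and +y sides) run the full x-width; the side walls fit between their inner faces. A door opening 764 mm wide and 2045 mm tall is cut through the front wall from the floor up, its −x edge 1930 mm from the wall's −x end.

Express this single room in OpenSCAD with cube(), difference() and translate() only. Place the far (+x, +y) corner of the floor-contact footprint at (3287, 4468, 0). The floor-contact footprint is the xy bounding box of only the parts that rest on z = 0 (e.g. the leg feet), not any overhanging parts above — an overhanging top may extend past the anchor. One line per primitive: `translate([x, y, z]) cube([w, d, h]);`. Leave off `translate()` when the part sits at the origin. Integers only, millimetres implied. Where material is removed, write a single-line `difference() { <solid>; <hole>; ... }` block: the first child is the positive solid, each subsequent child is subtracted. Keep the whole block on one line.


difference() { translate([137, 138, 0]) cube([3150, 243, 2840]); translate([2067, 138, 0]) cube([764, 243, 2045]); }
translate([137, 4225, 0]) cube([3150, 243, 2840]);
translate([137, 381, 0]) cube([243, 3844, 2840]);
translate([3044, 381, 0]) cube([243, 3844, 2840]);


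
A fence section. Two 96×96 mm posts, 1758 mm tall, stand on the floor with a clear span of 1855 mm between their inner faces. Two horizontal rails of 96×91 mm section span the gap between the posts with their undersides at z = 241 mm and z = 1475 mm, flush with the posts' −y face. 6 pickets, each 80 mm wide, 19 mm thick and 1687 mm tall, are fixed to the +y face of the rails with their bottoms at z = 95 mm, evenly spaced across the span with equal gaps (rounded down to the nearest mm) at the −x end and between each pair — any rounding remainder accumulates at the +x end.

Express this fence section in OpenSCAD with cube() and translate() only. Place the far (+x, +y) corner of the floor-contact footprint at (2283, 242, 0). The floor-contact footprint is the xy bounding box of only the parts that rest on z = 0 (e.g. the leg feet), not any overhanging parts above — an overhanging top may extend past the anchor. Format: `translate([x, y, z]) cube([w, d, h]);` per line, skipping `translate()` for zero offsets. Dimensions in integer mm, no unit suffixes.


translate([236, 146, 0]) cube([96, 96, 1758]);
translate([2187, 146, 0]) cube([96, 96, 1758]);
translate([332, 146, 241]) cube([1855, 96, 91]);
translate([332, 146, 1475]) cube([1855, 96, 91]);
translate([528, 242, 95]) cube([80, 19, 1687]);
translate([804, 242, 95]) cube([80, 19, 1687]);
translate([1080, 242, 95]) cube([80, 19, 1687]);
translate([1356, 242, 95]) cube([80, 19, 1687]);
translate([1632, 242, 95]) cube([80, 19, 1687]);
translate([1908, 242, 95]) cube([80, 19, 1687]);


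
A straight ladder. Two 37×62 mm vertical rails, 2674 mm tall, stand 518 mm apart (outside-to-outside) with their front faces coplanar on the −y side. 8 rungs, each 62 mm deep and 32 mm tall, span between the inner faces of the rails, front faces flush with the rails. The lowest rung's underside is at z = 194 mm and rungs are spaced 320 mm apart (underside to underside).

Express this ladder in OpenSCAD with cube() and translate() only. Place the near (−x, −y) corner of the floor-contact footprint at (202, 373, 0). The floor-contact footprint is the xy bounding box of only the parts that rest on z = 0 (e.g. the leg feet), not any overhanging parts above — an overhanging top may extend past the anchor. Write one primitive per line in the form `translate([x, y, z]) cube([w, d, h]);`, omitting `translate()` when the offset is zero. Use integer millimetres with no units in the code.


translate([202, 373, 0]) cube([37, 62, 2674]);
translate([683, 373, 0]) cube([37, 62, 2674]);
translate([239, 373, 194]) cube([444, 62, 32]);
translate([239, 373, 514]) cube([444, 62, 32]);
translate([239, 373, 834]) cube([444, 62, 32]);
translate([239, 373, 1154]) cube([444, 62, 32]);
translate([239, 373, 1474]) cube([444, 62, 32]);
translate([239, 373, 1794]) cube([444, 62, 32]);
translate([239, 373, 2114]) cube([444, 62, 32]);
translate([239, 373, 2434]) cube([444, 62, 32]);


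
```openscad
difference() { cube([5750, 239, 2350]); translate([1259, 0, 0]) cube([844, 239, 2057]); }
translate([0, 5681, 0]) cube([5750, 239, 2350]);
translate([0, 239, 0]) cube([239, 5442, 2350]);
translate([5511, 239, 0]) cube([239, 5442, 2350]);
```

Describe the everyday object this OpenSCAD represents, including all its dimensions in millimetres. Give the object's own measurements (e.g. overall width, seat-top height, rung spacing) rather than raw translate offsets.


A single room: four walls, each 2350 mm tall and 239 mm thick, enclosing an outside footprint 5750×5920 mm (x × y), no floor or roof. The front and back walls (−y and +y sides) run the full x-width; the side walls fit between their inner faces. A door opening 844 mm wide and 2057 mm tall is cut through the front wall from the floor up, its −x edge 1259 mm from the wall's −x end.


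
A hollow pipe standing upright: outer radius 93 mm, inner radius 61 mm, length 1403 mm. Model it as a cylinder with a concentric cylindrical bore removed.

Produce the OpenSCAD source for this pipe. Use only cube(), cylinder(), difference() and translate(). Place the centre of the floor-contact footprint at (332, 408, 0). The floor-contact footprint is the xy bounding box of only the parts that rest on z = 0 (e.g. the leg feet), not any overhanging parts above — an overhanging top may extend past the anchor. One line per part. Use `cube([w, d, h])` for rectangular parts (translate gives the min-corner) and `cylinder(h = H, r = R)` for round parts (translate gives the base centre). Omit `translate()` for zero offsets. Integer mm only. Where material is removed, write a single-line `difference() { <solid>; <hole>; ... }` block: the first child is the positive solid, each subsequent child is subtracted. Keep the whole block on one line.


difference() { translate([332, 408, 0]) cylinder(h = 1403, r = 93); translate([332, 408, 0]) cylinder(h = 1403, r = 61); }


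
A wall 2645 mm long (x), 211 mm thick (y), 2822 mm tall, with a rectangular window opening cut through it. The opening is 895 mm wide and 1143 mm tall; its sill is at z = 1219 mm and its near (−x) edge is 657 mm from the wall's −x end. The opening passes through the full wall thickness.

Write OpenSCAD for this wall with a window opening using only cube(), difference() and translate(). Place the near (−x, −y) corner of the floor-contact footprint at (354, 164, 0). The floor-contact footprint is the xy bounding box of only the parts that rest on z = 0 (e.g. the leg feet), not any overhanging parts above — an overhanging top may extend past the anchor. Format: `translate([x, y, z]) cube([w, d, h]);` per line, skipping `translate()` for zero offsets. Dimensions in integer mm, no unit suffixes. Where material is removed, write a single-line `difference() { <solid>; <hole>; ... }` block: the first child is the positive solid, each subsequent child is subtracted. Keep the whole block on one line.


difference() { translate([354, 164, 0]) cube([2645, 211, 2822]); translate([1011, 164, 1219]) cube([895, 211, 1143]); }


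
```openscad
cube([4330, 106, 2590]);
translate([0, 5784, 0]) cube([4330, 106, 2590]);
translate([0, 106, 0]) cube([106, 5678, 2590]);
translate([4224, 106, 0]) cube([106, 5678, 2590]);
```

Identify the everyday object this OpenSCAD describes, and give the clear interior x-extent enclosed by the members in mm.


A house (or room) frame. The interior width is 4118 mm.

Four 2590 mm walls enclosing a rectangle with no floor or roof — a room or house frame. Outside width is 4330 mm and wall thickness is 106 mm, so the interior width is 4330 − 2 × 106 = 4118 mm.


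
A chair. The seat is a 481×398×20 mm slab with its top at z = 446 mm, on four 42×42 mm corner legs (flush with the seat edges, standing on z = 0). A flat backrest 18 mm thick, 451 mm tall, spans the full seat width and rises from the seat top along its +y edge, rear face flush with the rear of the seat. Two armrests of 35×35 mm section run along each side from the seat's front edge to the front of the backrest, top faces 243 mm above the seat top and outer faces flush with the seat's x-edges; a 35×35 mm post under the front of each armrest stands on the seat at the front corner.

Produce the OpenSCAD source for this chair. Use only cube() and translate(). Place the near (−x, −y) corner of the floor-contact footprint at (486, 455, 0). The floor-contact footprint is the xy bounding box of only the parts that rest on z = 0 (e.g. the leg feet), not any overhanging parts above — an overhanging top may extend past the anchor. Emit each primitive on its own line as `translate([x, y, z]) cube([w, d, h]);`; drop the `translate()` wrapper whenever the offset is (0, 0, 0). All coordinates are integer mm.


translate([486, 455, 426]) cube([481, 398, 20]);
translate([486, 455, 0]) cube([42, 42, 426]);
translate([925, 455, 0]) cube([42, 42, 426]);
translate([486, 811, 0]) cube([42, 42, 426]);
translate([925, 811, 0]) cube([42, 42, 426]);
translate([486, 835, 446]) cube([481, 18, 451]);
translate([486, 455, 654]) cube([35, 380, 35]);
translate([932, 455, 654]) cube([35, 380, 35]);
translate([486, 455, 446]) cube([35, 35, 208]);
translate([932, 455, 446]) cube([35, 35, 208]);


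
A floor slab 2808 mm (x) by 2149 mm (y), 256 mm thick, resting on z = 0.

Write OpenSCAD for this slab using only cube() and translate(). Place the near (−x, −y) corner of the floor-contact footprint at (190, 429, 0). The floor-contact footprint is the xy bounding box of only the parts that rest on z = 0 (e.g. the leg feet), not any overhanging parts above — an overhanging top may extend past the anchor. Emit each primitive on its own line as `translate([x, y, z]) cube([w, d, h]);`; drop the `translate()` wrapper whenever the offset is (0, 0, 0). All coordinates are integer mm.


translate([190, 429, 0]) cube([2808, 2149, 256]);


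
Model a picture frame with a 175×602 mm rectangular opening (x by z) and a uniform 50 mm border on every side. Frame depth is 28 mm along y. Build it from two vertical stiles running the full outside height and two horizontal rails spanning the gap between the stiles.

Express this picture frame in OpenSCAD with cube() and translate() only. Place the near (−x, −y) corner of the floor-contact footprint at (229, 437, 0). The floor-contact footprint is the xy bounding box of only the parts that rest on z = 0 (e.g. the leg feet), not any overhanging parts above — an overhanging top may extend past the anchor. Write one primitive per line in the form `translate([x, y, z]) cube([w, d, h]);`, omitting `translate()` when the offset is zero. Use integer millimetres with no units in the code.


translate([229, 437, 0]) cube([50, 28, 702]);
translate([454, 437, 0]) cube([50, 28, 702]);
translate([279, 437, 0]) cube([175, 28, 50]);
translate([279, 437, 652]) cube([175, 28, 50]);


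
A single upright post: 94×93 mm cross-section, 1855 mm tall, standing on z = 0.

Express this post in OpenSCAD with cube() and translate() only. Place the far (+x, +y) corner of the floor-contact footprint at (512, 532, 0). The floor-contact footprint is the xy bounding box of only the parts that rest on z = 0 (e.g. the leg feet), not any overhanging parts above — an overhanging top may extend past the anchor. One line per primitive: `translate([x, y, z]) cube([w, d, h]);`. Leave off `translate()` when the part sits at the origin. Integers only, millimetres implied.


translate([418, 439, 0]) cube([94, 93, 1855]);


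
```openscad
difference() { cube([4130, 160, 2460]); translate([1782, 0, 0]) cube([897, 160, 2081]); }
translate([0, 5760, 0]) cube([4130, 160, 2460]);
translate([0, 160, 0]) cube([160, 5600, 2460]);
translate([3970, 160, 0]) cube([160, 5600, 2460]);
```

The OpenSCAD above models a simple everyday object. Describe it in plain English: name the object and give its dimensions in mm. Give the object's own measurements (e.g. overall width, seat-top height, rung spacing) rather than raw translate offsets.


A single room: four walls, each 2460 mm tall and 160 mm thick, enclosing an outside footprint 4130×5920 mm (x × y), no floor or roof. The front and back walls (−y and +y sides) run the full x-width; the side walls fit between their inner faces. A door opening 897 mm wide and 2081 mm tall is cut through the front wall from the floor up, its −x edge 1782 mm from the wall's −x end.


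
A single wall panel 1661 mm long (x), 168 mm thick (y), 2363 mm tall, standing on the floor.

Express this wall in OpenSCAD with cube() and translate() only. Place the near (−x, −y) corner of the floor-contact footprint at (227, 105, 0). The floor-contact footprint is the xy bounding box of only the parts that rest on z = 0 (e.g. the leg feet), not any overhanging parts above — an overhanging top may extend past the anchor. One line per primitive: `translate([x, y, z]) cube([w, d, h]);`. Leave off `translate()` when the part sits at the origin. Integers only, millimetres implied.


translate([227, 105, 0]) cube([1661, 168, 2363]);


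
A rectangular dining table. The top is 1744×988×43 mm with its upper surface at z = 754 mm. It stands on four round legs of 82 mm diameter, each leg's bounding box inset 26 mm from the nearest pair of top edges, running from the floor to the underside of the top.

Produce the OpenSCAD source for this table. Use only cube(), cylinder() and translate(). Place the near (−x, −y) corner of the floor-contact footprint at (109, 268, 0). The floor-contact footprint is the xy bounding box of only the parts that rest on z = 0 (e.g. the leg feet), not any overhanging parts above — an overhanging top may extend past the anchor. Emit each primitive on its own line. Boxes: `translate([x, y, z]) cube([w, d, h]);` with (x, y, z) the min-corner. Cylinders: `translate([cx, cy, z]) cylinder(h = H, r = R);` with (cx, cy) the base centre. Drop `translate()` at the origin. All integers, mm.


translate([83, 242, 711]) cube([1744, 988, 43]);
translate([150, 309, 0]) cylinder(h = 711, r = 41);
translate([1760, 309, 0]) cylinder(h = 711, r = 41);
translate([150, 1163, 0]) cylinder(h = 711, r = 41);
translate([1760, 1163, 0]) cylinder(h = 711, r = 41);


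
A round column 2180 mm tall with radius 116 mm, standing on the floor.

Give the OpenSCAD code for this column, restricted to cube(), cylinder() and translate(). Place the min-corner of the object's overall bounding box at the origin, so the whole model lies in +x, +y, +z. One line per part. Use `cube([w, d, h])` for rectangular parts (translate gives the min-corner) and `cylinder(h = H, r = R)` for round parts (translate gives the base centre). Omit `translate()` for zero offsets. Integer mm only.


translate([116, 116, 0]) cylinder(h = 2180, r = 116);


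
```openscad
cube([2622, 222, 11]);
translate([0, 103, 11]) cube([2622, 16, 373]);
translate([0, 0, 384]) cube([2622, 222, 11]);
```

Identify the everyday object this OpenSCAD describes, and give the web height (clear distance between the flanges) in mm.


An I-beam. The web height is 373 mm.

Two wide flanges with a thin centred web — an I-beam. Overall 395 mm minus two 11 mm flanges gives a web of 395 − 2·11 = 373 mm.


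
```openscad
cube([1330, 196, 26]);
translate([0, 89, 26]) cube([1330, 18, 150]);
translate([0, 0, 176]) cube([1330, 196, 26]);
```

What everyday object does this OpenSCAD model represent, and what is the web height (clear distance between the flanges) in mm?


An I-beam. The web height is 150 mm.

Two wide flanges with a thin centred web — an I-beam. Overall 202 mm minus two 26 mm flanges gives a web of 202 − 2·26 = 150 mm.


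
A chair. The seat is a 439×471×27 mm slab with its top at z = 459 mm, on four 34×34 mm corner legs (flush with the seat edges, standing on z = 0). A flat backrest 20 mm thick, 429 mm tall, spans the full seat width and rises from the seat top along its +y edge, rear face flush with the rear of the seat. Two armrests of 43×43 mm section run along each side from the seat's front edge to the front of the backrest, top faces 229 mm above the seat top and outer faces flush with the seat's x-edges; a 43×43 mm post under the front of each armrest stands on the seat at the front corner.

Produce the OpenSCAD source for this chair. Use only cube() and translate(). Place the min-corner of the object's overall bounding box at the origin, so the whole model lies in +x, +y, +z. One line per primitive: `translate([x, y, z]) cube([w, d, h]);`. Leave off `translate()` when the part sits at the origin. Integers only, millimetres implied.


translate([0, 0, 432]) cube([439, 471, 27]);
cube([34, 34, 432]);
translate([405, 0, 0]) cube([34, 34, 432]);
translate([0, 437, 0]) cube([34, 34, 432]);
translate([405, 437, 0]) cube([34, 34, 432]);
translate([0, 451, 459]) cube([439, 20, 429]);
translate([0, 0, 645]) cube([43, 451, 43]);
translate([396, 0, 645]) cube([43, 451, 43]);
translate([0, 0, 459]) cube([43, 43, 186]);
translate([396, 0, 459]) cube([43, 43, 186]);


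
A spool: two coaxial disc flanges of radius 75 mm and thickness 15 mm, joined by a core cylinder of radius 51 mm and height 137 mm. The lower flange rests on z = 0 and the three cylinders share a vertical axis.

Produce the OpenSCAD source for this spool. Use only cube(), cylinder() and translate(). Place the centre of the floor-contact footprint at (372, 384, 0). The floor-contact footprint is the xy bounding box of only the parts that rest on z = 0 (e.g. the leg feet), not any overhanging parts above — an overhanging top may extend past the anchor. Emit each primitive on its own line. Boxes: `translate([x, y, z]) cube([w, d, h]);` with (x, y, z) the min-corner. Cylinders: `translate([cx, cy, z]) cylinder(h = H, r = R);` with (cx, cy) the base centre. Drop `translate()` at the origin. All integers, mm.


translate([372, 384, 0]) cylinder(h = 15, r = 75);
translate([372, 384, 15]) cylinder(h = 137, r = 51);
translate([372, 384, 152]) cylinder(h = 15, r = 75);


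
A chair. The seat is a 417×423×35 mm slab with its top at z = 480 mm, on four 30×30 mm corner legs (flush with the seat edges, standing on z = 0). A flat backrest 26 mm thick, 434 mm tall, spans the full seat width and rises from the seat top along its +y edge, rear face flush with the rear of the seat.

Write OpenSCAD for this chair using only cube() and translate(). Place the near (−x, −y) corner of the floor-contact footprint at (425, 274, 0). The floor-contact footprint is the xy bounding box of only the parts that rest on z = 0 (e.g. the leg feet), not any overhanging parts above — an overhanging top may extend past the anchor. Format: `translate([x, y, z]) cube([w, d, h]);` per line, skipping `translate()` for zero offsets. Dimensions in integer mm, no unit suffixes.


translate([425, 274, 445]) cube([417, 423, 35]);
translate([425, 274, 0]) cube([30, 30, 445]);
translate([812, 274, 0]) cube([30, 30, 445]);
translate([425, 667, 0]) cube([30, 30, 445]);
translate([812, 667, 0]) cube([30, 30, 445]);
translate([425, 671, 480]) cube([417, 26, 434]);


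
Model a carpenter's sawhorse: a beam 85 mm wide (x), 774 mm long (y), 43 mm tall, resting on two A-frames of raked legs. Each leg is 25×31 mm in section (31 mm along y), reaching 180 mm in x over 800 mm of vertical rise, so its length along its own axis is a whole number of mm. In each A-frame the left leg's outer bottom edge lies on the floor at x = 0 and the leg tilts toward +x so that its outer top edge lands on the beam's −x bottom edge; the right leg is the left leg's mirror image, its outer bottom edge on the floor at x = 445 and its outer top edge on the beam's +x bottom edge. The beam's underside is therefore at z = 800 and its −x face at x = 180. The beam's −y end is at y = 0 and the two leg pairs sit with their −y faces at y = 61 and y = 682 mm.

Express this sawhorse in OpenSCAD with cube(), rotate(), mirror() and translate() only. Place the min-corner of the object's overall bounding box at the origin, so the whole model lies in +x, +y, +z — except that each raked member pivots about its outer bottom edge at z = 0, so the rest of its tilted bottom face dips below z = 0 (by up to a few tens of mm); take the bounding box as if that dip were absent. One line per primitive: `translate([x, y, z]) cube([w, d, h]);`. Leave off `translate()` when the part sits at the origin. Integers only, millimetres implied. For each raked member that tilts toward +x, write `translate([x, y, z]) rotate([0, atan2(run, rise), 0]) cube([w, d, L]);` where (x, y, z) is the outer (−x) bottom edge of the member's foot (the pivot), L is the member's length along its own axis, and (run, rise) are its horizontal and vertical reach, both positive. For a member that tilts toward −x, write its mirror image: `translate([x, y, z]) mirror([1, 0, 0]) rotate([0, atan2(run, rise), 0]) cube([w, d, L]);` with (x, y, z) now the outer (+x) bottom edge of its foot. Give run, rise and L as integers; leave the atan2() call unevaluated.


translate([180, 0, 800]) cube([85, 774, 43]);
translate([0, 61, 0]) rotate([0, atan2(180, 800), 0]) cube([25, 31, 820]);
translate([445, 61, 0]) mirror([1, 0, 0]) rotate([0, atan2(180, 800), 0]) cube([25, 31, 820]);
translate([0, 682, 0]) rotate([0, atan2(180, 800), 0]) cube([25, 31, 820]);
translate([445, 682, 0]) mirror([1, 0, 0]) rotate([0, atan2(180, 800), 0]) cube([25, 31, 820]);
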